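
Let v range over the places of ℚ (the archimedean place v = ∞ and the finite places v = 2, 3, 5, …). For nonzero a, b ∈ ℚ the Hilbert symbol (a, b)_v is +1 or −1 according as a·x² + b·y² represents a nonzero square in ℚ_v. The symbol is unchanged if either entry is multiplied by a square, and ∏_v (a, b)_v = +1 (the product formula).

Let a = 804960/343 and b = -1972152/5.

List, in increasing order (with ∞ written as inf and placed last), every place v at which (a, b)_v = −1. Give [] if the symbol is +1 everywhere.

[5, 7, 13, 43]

(a, b) ≡ (39130, -5590) mod (ℚ^×)²; places V = {2, 3, 5, 7, 13, 43, ∞}.
(a,b)_43: α=1, u≡28; β=1, v≡12 (mod 43); (28|43)=-1, (12|43)=-1; sign (−1)^1·-1^1·-1^1 = -1.
(a,b)_5: α=1, u≡4; β=-1, v≡3 (mod 5); (4|5)=+1, (3|5)=-1; sign (−1)^0·+1^-1·-1^1 = -1.
(a,b)_∞: sgn(39130)=+, sgn(-5590)=−, so +1.
(a,b)_13: α=1, u≡8; β=1, v≡9 (mod 13); (8|13)=-1, (9|13)=+1; sign (−1)^0·-1^1·+1^1 = -1.
(a,b)_2: α=5, β=3; u≡5, v≡5 (mod 8); ε(u)ε(v)=0·0, αω(v)=5·1, βω(u)=3·1; sum ≡ 0  ⇒  +1.
(a,b)_7: α=-3, u≡2; β=2, v≡6 (mod 7); (2|7)=+1, (6|7)=-1; sign (−1)^0·+1^2·-1^-3 = -1.
(a,b)_3: α=2, u≡1; β=2, v≡2 (mod 3); (1|3)=+1, (2|3)=-1; sign (−1)^0·+1^2·-1^2 = +1.
|Ram(39130, -5590)| = 4, even; anisotropic at {5, 7, 13, 43}.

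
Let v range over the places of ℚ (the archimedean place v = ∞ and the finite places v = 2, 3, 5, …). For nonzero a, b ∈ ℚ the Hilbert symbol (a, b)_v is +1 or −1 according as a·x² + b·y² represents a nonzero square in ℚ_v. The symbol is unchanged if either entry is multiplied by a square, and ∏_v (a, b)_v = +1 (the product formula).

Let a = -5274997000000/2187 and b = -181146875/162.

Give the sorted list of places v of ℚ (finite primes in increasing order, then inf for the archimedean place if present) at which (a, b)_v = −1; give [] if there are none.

[3, 7, 13, inf]

Mod squares: a ≡ -39, b ≡ -70. Check v ∈ {∞, 2, 3, 5, 7, 13}.
v=13: a=13^3·(≡10), b=13^2·(≡11) mod 13; (10|13)=+1, (11|13)=-1; (−1)^{3·2·6}·(+1)^2·(-1)^3 = -1.
v=∞: -39 < 0 and -70 < 0  ⇒  (a,b)_∞ = -1.
v=2: v_2(a)=6, v_2(b)=-1; units ≡ 1, 5 (mod 8); ε·ε+αω+βω = 0·0+6·1+-1·0 ≡ 0  ⇒  (a,b)_2 = +1.
v=5: a=5^6·(≡1), b=5^5·(≡4) mod 5; (1|5)=+1, (4|5)=+1; (−1)^{6·5·2}·(+1)^5·(+1)^6 = +1.
v=3: a=3^-7·(≡2), b=3^-4·(≡2) mod 3; (2|3)=-1, (2|3)=-1; (−1)^{-7·-4·1}·(-1)^-4·(-1)^-7 = -1.
v=7: a=7^4·(≡5), b=7^3·(≡4) mod 7; (5|7)=-1, (4|7)=+1; (−1)^{4·3·3}·(-1)^3·(+1)^4 = -1.
(-39, -70 / ℚ) ramifies at {3, 7, 13, ∞}: a division algebra.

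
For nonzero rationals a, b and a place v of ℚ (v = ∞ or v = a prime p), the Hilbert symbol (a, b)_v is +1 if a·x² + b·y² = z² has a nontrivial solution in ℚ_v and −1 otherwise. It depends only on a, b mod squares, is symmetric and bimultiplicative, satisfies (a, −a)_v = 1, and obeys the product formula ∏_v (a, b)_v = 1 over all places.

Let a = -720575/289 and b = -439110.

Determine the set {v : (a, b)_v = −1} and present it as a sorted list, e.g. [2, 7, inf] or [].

(a, b) ≡ (-28823, -48790) mod (ℚ^×)²; places V = {2, 3, 5, 7, 17, 19, 37, 41, ∞}.
(a,b)_∞: sgn(-28823)=−, sgn(-48790)=−, so -1.
(a,b)_37: α=1, u≡23; β=0, v≡6 (mod 37); (23|37)=-1, (6|37)=-1; sign (−1)^0·-1^0·-1^1 = -1.
(a,b)_7: α=0, u≡6; β=1, v≡4 (mod 7); (6|7)=-1, (4|7)=+1; sign (−1)^0·-1^1·+1^0 = -1.
(a,b)_5: α=2, u≡3; β=1, v≡3 (mod 5); (3|5)=-1, (3|5)=-1; sign (−1)^0·-1^1·-1^2 = -1.
(a,b)_2: α=0, β=1; u≡1, v≡5 (mod 8); ε(u)ε(v)=0·0, αω(v)=0·1, βω(u)=1·0; sum ≡ 0  ⇒  +1.
(a,b)_41: α=1, u≡7; β=1, v≡32 (mod 41); (7|41)=-1, (32|41)=+1; sign (−1)^0·-1^1·+1^1 = -1.
(a,b)_17: α=-2, u≡4; β=1, v≡10 (mod 17); (4|17)=+1, (10|17)=-1; sign (−1)^0·+1^1·-1^-2 = +1.
(a,b)_3: α=0, u≡1; β=2, v≡2 (mod 3); (1|3)=+1, (2|3)=-1; sign (−1)^0·+1^2·-1^0 = +1.
(a,b)_19: α=1, u≡14; β=0, v≡18 (mod 19); (14|19)=-1, (18|19)=-1; sign (−1)^0·-1^0·-1^1 = -1.
(-28823, -48790 / ℚ) ramifies at {5, 7, 19, 37, 41, ∞}: a division algebra.

[5, 7, 19, 37, 41, inf]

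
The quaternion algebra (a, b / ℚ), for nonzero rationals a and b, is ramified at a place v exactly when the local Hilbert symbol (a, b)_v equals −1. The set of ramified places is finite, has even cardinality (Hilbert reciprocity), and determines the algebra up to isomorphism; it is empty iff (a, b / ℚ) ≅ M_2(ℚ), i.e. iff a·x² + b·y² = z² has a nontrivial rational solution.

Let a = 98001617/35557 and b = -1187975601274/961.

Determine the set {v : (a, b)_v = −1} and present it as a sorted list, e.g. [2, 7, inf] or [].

Mod squares: a ≡ 629, b ≡ -206074. Check v ∈ {∞, 2, 7, 11, 17, 19, 29, 31, 37}.
v=19: a=19^0·(≡2), b=19^1·(≡3) mod 19; (2|19)=-1, (3|19)=-1; (−1)^{0·1·9}·(-1)^1·(-1)^0 = -1.
v=7: a=7^8·(≡6), b=7^8·(≡3) mod 7; (6|7)=-1, (3|7)=-1; (−1)^{8·8·3}·(-1)^8·(-1)^8 = +1.
v=11: a=11^0·(≡2), b=11^1·(≡6) mod 11; (2|11)=-1, (6|11)=-1; (−1)^{0·1·5}·(-1)^1·(-1)^0 = -1.
v=37: a=37^-1·(≡24), b=37^0·(≡3) mod 37; (24|37)=-1, (3|37)=+1; (−1)^{-1·0·18}·(-1)^0·(+1)^-1 = +1.
v=∞: 629 > 0 and -206074 < 0  ⇒  (a,b)_∞ = +1.
v=2: v_2(a)=0, v_2(b)=1; units ≡ 5, 3 (mod 8); ε·ε+αω+βω = 0·1+0·1+1·1 ≡ 1  ⇒  (a,b)_2 = -1.
v=31: a=31^-2·(≡18), b=31^-2·(≡16) mod 31; (18|31)=+1, (16|31)=+1; (−1)^{-2·-2·15}·(+1)^-2·(+1)^-2 = +1.
v=17: a=17^1·(≡5), b=17^1·(≡2) mod 17; (5|17)=-1, (2|17)=+1; (−1)^{1·1·8}·(-1)^1·(+1)^1 = -1.
v=29: a=29^0·(≡1), b=29^1·(≡20) mod 29; (1|29)=+1, (20|29)=+1; (−1)^{0·1·14}·(+1)^1·(+1)^0 = +1.
(629, -206074 / ℚ) ramifies at {2, 11, 17, 19}: a division algebra.

[2, 11, 17, 19]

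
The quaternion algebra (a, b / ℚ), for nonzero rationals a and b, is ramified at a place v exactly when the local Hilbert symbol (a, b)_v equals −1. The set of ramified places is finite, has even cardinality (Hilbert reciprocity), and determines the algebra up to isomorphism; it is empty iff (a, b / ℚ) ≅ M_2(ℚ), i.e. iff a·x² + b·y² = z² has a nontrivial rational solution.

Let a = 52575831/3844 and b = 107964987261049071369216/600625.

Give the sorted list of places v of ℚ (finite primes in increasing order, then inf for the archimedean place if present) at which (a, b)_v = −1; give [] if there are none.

[2, 3, 7, 19]

Mod squares: a ≡ 399, b ≡ 2557191. Check v ∈ {∞, 2, 3, 5, 7, 11, 13, 17, 19, 29, 31}.
v=19: a=19^1·(≡14), b=19^5·(≡15) mod 19; (14|19)=-1, (15|19)=-1; (−1)^{1·5·9}·(-1)^5·(-1)^1 = -1.
v=29: a=29^0·(≡23), b=29^1·(≡18) mod 29; (23|29)=+1, (18|29)=-1; (−1)^{0·1·14}·(+1)^1·(-1)^0 = +1.
v=13: a=13^0·(≡1), b=13^1·(≡10) mod 13; (1|13)=+1, (10|13)=+1; (−1)^{0·1·6}·(+1)^1·(+1)^0 = +1.
v=2: v_2(a)=-2, v_2(b)=10; units ≡ 7, 7 (mod 8); ε·ε+αω+βω = 1·1+-2·0+10·0 ≡ 1  ⇒  (a,b)_2 = -1.
v=∞: 399 > 0 and 2557191 > 0  ⇒  (a,b)_∞ = +1.
v=11: a=11^4·(≡1), b=11^4·(≡8) mod 11; (1|11)=+1, (8|11)=-1; (−1)^{4·4·5}·(+1)^4·(-1)^4 = +1.
v=7: a=7^1·(≡1), b=7^5·(≡4) mod 7; (1|7)=+1, (4|7)=+1; (−1)^{1·5·3}·(+1)^5·(+1)^1 = -1.
v=3: a=3^3·(≡1), b=3^3·(≡1) mod 3; (1|3)=+1, (1|3)=+1; (−1)^{3·3·1}·(+1)^3·(+1)^3 = -1.
v=31: a=31^-2·(≡12), b=31^-2·(≡14) mod 31; (12|31)=-1, (14|31)=+1; (−1)^{-2·-2·15}·(-1)^-2·(+1)^-2 = +1.
v=17: a=17^0·(≡8), b=17^1·(≡10) mod 17; (8|17)=+1, (10|17)=-1; (−1)^{0·1·8}·(+1)^1·(-1)^0 = +1.
v=5: a=5^0·(≡4), b=5^-4·(≡1) mod 5; (4|5)=+1, (1|5)=+1; (−1)^{0·-4·2}·(+1)^-4·(+1)^0 = +1.
|Ram(399, 2557191)| = 4, even; anisotropic at {2, 3, 7, 19}.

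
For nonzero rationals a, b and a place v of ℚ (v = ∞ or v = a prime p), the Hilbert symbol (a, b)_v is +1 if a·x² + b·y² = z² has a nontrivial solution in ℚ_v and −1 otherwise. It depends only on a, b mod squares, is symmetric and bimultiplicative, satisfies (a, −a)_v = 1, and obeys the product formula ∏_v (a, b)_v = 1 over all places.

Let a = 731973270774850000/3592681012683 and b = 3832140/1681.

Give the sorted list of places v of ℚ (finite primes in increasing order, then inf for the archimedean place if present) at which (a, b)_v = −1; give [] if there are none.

(a, b) ≡ (255, 3315) mod (ℚ^×)²; places V = {2, 3, 5, 7, 13, 17, 19, 31, 41, ∞}.
(a,b)_3: α=-3, u≡1; β=1, v≡1 (mod 3); (1|3)=+1, (1|3)=+1; sign (−1)^1·+1^1·+1^-3 = -1.
(a,b)_13: α=4, u≡2; β=1, v≡11 (mod 13); (2|13)=-1, (11|13)=-1; sign (−1)^0·-1^1·-1^4 = -1.
(a,b)_31: α=-2, u≡4; β=0, v≡24 (mod 31); (4|31)=+1, (24|31)=-1; sign (−1)^0·+1^0·-1^-2 = +1.
(a,b)_∞: sgn(255)=+, sgn(3315)=+, so +1.
(a,b)_7: α=-2, u≡3; β=0, v≡4 (mod 7); (3|7)=-1, (4|7)=+1; sign (−1)^0·-1^0·+1^-2 = +1.
(a,b)_41: α=-4, u≡5; β=-2, v≡34 (mod 41); (5|41)=+1, (34|41)=-1; sign (−1)^0·+1^-2·-1^-4 = +1.
(a,b)_2: α=4, β=2; u≡7, v≡3 (mod 8); ε(u)ε(v)=1·1, αω(v)=4·1, βω(u)=2·0; sum ≡ 1  ⇒  -1.
(a,b)_19: α=2, u≡8; β=0, v≡16 (mod 19); (8|19)=-1, (16|19)=+1; sign (−1)^0·-1^0·+1^2 = +1.
(a,b)_17: α=5, u≡15; β=3, v≡1 (mod 17); (15|17)=+1, (1|17)=+1; sign (−1)^0·+1^3·+1^5 = +1.
(a,b)_5: α=5, u≡4; β=1, v≡3 (mod 5); (4|5)=+1, (3|5)=-1; sign (−1)^0·+1^1·-1^5 = -1.
|Ram(255, 3315)| = 4, even; anisotropic at {2, 3, 5, 13}.

[2, 3, 5, 13]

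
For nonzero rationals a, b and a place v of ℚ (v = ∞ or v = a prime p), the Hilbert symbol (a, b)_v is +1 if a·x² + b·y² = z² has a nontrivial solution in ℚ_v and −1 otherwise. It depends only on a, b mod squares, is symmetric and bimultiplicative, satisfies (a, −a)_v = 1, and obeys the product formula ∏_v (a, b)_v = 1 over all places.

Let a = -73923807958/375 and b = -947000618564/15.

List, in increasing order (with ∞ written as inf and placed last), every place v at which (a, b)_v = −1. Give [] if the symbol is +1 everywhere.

(a, b) ≡ (-330, -15015) mod (ℚ^×)²; places V = {2, 3, 5, 7, 11, 13, ∞}.
(a,b)_11: α=1, u≡4; β=1, v≡8 (mod 11); (4|11)=+1, (8|11)=-1; sign (−1)^1·+1^1·-1^1 = +1.
(a,b)_5: α=-3, u≡4; β=-1, v≡2 (mod 5); (4|5)=+1, (2|5)=-1; sign (−1)^0·+1^-1·-1^-3 = -1.
(a,b)_2: α=1, β=2; u≡3, v≡1 (mod 8); ε(u)ε(v)=1·0, αω(v)=1·0, βω(u)=2·1; sum ≡ 0  ⇒  +1.
(a,b)_∞: sgn(-330)=−, sgn(-15015)=−, so -1.
(a,b)_13: α=4, u≡2; β=7, v≡7 (mod 13); (2|13)=-1, (7|13)=-1; sign (−1)^0·-1^7·-1^4 = -1.
(a,b)_3: α=-1, u≡1; β=-1, v≡2 (mod 3); (1|3)=+1, (2|3)=-1; sign (−1)^1·+1^-1·-1^-1 = +1.
(a,b)_7: α=6, u≡5; β=3, v≡2 (mod 7); (5|7)=-1, (2|7)=+1; sign (−1)^0·-1^3·+1^6 = -1.
|Ram(-330, -15015)| = 4, even; anisotropic at {5, 7, 13, ∞}.

[5, 7, 13, inf]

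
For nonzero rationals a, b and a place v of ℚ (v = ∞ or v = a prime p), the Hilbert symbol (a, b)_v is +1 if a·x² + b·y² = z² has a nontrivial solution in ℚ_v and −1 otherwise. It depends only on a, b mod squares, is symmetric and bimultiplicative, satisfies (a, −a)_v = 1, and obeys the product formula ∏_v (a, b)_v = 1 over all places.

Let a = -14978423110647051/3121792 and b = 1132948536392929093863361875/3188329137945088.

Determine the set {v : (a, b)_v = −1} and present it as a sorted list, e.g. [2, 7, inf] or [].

(a, b) ≡ (-26158, 4211438) mod (ℚ^×)²; places V = {2, 3, 5, 7, 11, 17, 19, 23, 29, 41, ∞}.
(a,b)_11: α=1, u≡3; β=1, v≡4 (mod 11); (3|11)=+1, (4|11)=+1; sign (−1)^1·+1^1·+1^1 = -1.
(a,b)_2: α=-7, β=-9; u≡1, v≡7 (mod 8); ε(u)ε(v)=0·1, αω(v)=-7·0, βω(u)=-9·0; sum ≡ 0  ⇒  +1.
(a,b)_19: α=0, u≡6; β=-2, v≡2 (mod 19); (6|19)=+1, (2|19)=-1; sign (−1)^0·+1^-2·-1^0 = +1.
(a,b)_3: α=2, u≡2; β=4, v≡2 (mod 3); (2|3)=-1, (2|3)=-1; sign (−1)^0·-1^4·-1^2 = +1.
(a,b)_7: α=0, u≡4; β=1, v≡6 (mod 7); (4|7)=+1, (6|7)=-1; sign (−1)^0·+1^1·-1^0 = +1.
(a,b)_5: α=0, u≡2; β=4, v≡3 (mod 5); (2|5)=-1, (3|5)=-1; sign (−1)^0·-1^4·-1^0 = +1.
(a,b)_29: α=-3, u≡3; β=-7, v≡21 (mod 29); (3|29)=-1, (21|29)=-1; sign (−1)^0·-1^-7·-1^-3 = +1.
(a,b)_23: α=2, u≡16; β=3, v≡6 (mod 23); (16|23)=+1, (6|23)=+1; sign (−1)^0·+1^3·+1^2 = +1.
(a,b)_∞: sgn(-26158)=−, sgn(4211438)=+, so +1.
(a,b)_17: α=8, u≡3; β=12, v≡12 (mod 17); (3|17)=-1, (12|17)=-1; sign (−1)^0·-1^12·-1^8 = +1.
(a,b)_41: α=1, u≡2; β=1, v≡17 (mod 41); (2|41)=+1, (17|41)=-1; sign (−1)^0·+1^1·-1^1 = -1.
Ram(-26158, 4211438) = {11, 41}; no ℚ_11-point on the conic.

[11, 41]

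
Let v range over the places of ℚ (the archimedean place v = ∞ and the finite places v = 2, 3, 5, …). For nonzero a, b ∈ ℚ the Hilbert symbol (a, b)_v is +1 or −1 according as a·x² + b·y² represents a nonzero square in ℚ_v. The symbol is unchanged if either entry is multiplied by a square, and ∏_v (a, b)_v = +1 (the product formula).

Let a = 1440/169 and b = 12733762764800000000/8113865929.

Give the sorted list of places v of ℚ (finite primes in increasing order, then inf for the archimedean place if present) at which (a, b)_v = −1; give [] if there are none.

[5, 7]

(a, b) ≡ (10, 16058) mod (ℚ^×)²; places V = {2, 3, 5, 7, 11, 13, 31, 37, 41, ∞}.
(a,b)_31: α=0, u≡1; β=1, v≡30 (mod 31); (1|31)=+1, (30|31)=-1; sign (−1)^0·+1^1·-1^0 = +1.
(a,b)_5: α=1, u≡2; β=8, v≡2 (mod 5); (2|5)=-1, (2|5)=-1; sign (−1)^0·-1^8·-1^1 = -1.
(a,b)_13: α=-2, u≡10; β=-6, v≡3 (mod 13); (10|13)=+1, (3|13)=+1; sign (−1)^0·+1^-6·+1^-2 = +1.
(a,b)_7: α=0, u≡5; β=1, v≡5 (mod 7); (5|7)=-1, (5|7)=-1; sign (−1)^0·-1^1·-1^0 = -1.
(a,b)_37: α=0, u≡21; β=1, v≡10 (mod 37); (21|37)=+1, (10|37)=+1; sign (−1)^0·+1^1·+1^0 = +1.
(a,b)_2: α=5, β=25; u≡5, v≡5 (mod 8); ε(u)ε(v)=0·0, αω(v)=5·1, βω(u)=25·1; sum ≡ 0  ⇒  +1.
(a,b)_41: α=0, u≡1; β=-2, v≡14 (mod 41); (1|41)=+1, (14|41)=-1; sign (−1)^0·+1^-2·-1^0 = +1.
(a,b)_∞: sgn(10)=+, sgn(16058)=+, so +1.
(a,b)_11: α=0, u≡8; β=2, v≡1 (mod 11); (8|11)=-1, (1|11)=+1; sign (−1)^0·-1^2·+1^0 = +1.
(a,b)_3: α=2, u≡1; β=0, v≡2 (mod 3); (1|3)=+1, (2|3)=-1; sign (−1)^0·+1^0·-1^2 = +1.
(10, 16058 / ℚ) ramifies at {5, 7}: a division algebra.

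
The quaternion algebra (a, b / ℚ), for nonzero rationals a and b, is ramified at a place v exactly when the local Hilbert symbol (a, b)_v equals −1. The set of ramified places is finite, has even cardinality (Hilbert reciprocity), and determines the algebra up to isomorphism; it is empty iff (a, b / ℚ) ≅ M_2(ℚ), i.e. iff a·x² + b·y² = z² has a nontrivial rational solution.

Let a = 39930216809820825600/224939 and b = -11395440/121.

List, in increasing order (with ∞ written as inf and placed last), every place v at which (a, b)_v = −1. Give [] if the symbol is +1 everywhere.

Mod squares: a ≡ 2926, b ≡ -1615. Check v ∈ {∞, 2, 3, 5, 7, 11, 13, 17, 19}.
v=5: a=5^2·(≡1), b=5^1·(≡2) mod 5; (1|5)=+1, (2|5)=-1; (−1)^{2·1·2}·(+1)^1·(-1)^2 = +1.
v=∞: 2926 > 0 and -1615 < 0  ⇒  (a,b)_∞ = +1.
v=3: a=3^4·(≡1), b=3^2·(≡2) mod 3; (1|3)=+1, (2|3)=-1; (−1)^{4·2·1}·(+1)^2·(-1)^4 = +1.
v=2: v_2(a)=11, v_2(b)=4; units ≡ 7, 1 (mod 8); ε·ε+αω+βω = 1·0+11·0+4·0 ≡ 0  ⇒  (a,b)_2 = +1.
v=17: a=17^4·(≡4), b=17^1·(≡12) mod 17; (4|17)=+1, (12|17)=-1; (−1)^{4·1·8}·(+1)^1·(-1)^4 = +1.
v=11: a=11^-3·(≡6), b=11^-2·(≡10) mod 11; (6|11)=-1, (10|11)=-1; (−1)^{-3·-2·5}·(-1)^-2·(-1)^-3 = -1.
v=7: a=7^5·(≡3), b=7^2·(≡4) mod 7; (3|7)=-1, (4|7)=+1; (−1)^{5·2·3}·(-1)^2·(+1)^5 = +1.
v=19: a=19^3·(≡15), b=19^1·(≡10) mod 19; (15|19)=-1, (10|19)=-1; (−1)^{3·1·9}·(-1)^1·(-1)^3 = -1.
v=13: a=13^-2·(≡12), b=13^0·(≡12) mod 13; (12|13)=+1, (12|13)=+1; (−1)^{-2·0·6}·(+1)^0·(+1)^-2 = +1.
Ram(2926, -1615) = {11, 19}; no ℚ_11-point on the conic.

[11, 19]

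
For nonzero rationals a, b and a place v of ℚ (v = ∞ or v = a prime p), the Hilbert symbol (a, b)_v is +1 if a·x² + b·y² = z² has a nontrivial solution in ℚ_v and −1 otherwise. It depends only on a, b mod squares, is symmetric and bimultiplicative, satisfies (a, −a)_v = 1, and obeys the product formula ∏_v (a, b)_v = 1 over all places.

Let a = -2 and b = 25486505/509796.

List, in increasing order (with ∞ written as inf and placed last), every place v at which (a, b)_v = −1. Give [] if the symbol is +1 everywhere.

(a, b) ≡ (-2, 30305) mod (ℚ^×)²; places V = {2, 3, 5, 7, 11, 17, 19, 29, ∞}.
(a,b)_∞: sgn(-2)=−, sgn(30305)=+, so +1.
(a,b)_19: α=0, u≡17; β=1, v≡2 (mod 19); (17|19)=+1, (2|19)=-1; sign (−1)^0·+1^1·-1^0 = +1.
(a,b)_5: α=0, u≡3; β=1, v≡1 (mod 5); (3|5)=-1, (1|5)=+1; sign (−1)^0·-1^1·+1^0 = -1.
(a,b)_17: α=0, u≡15; β=-2, v≡12 (mod 17); (15|17)=+1, (12|17)=-1; sign (−1)^0·+1^-2·-1^0 = +1.
(a,b)_3: α=0, u≡1; β=-2, v≡2 (mod 3); (1|3)=+1, (2|3)=-1; sign (−1)^0·+1^-2·-1^0 = +1.
(a,b)_29: α=0, u≡27; β=3, v≡6 (mod 29); (27|29)=-1, (6|29)=+1; sign (−1)^0·-1^3·+1^0 = -1.
(a,b)_2: α=1, β=-2; u≡7, v≡1 (mod 8); ε(u)ε(v)=1·0, αω(v)=1·0, βω(u)=-2·0; sum ≡ 0  ⇒  +1.
(a,b)_7: α=0, u≡5; β=-2, v≡1 (mod 7); (5|7)=-1, (1|7)=+1; sign (−1)^0·-1^-2·+1^0 = +1.
(a,b)_11: α=0, u≡9; β=1, v≡3 (mod 11); (9|11)=+1, (3|11)=+1; sign (−1)^0·+1^1·+1^0 = +1.
(-2, 30305 / ℚ) ramifies at {5, 29}: a division algebra.

[5, 29]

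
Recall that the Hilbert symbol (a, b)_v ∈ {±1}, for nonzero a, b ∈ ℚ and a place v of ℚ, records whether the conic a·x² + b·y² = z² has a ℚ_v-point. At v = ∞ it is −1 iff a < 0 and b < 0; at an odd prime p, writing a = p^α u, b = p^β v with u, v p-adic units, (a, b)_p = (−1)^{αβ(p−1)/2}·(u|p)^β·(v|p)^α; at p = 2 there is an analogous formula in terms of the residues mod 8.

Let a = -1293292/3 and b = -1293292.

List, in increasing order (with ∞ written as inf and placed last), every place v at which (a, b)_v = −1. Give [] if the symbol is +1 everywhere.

[3, 11, 17, inf]

(a, b) ≡ (-969969, -323323) mod (ℚ^×)²; places V = {2, 3, 7, 11, 13, 17, 19, ∞}.
(a,b)_3: α=-1, u≡2; β=0, v≡2 (mod 3); (2|3)=-1, (2|3)=-1; sign (−1)^0·-1^0·-1^-1 = -1.
(a,b)_7: α=1, u≡3; β=1, v≡2 (mod 7); (3|7)=-1, (2|7)=+1; sign (−1)^1·-1^1·+1^1 = +1.
(a,b)_11: α=1, u≡6; β=1, v≡7 (mod 11); (6|11)=-1, (7|11)=-1; sign (−1)^1·-1^1·-1^1 = -1.
(a,b)_19: α=1, u≡3; β=1, v≡9 (mod 19); (3|19)=-1, (9|19)=+1; sign (−1)^1·-1^1·+1^1 = +1.
(a,b)_2: α=2, β=2; u≡7, v≡5 (mod 8); ε(u)ε(v)=1·0, αω(v)=2·1, βω(u)=2·0; sum ≡ 0  ⇒  +1.
(a,b)_17: α=1, u≡11; β=1, v≡16 (mod 17); (11|17)=-1, (16|17)=+1; sign (−1)^0·-1^1·+1^1 = -1.
(a,b)_∞: sgn(-969969)=−, sgn(-323323)=−, so -1.
(a,b)_13: α=1, u≡6; β=1, v≡5 (mod 13); (6|13)=-1, (5|13)=-1; sign (−1)^0·-1^1·-1^1 = +1.
(-969969, -323323 / ℚ) ramifies at {3, 11, 17, ∞}: a division algebra.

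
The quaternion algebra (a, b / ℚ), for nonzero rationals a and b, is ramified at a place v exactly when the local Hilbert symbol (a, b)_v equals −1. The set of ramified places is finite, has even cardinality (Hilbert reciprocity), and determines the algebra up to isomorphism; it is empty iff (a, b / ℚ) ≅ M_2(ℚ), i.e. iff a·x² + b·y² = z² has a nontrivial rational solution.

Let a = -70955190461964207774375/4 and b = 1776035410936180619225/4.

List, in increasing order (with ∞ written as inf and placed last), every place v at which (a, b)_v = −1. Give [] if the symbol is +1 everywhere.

[7, 13]

Mod squares: a ≡ -11962951, b ≡ 1031849. Check v ∈ {∞, 2, 3, 5, 7, 11, 13, 17, 19, 23, 29, 37}.
v=23: a=23^0·(≡8), b=23^1·(≡4) mod 23; (8|23)=+1, (4|23)=+1; (−1)^{0·1·11}·(+1)^1·(+1)^0 = +1.
v=7: a=7^1·(≡2), b=7^1·(≡2) mod 7; (2|7)=+1, (2|7)=+1; (−1)^{1·1·3}·(+1)^1·(+1)^1 = -1.
v=∞: -11962951 < 0 and 1031849 > 0  ⇒  (a,b)_∞ = +1.
v=17: a=17^1·(≡12), b=17^1·(≡3) mod 17; (12|17)=-1, (3|17)=-1; (−1)^{1·1·8}·(-1)^1·(-1)^1 = +1.
v=2: v_2(a)=-2, v_2(b)=-2; units ≡ 1, 1 (mod 8); ε·ε+αω+βω = 0·0+-2·0+-2·0 ≡ 0  ⇒  (a,b)_2 = +1.
v=19: a=19^1·(≡13), b=19^2·(≡4) mod 19; (13|19)=-1, (4|19)=+1; (−1)^{1·2·9}·(-1)^2·(+1)^1 = +1.
v=13: a=13^1·(≡1), b=13^1·(≡11) mod 13; (1|13)=+1, (11|13)=-1; (−1)^{1·1·6}·(+1)^1·(-1)^1 = -1.
v=3: a=3^4·(≡2), b=3^0·(≡2) mod 3; (2|3)=-1, (2|3)=-1; (−1)^{4·0·1}·(-1)^0·(-1)^4 = +1.
v=11: a=11^3·(≡10), b=11^2·(≡3) mod 11; (10|11)=-1, (3|11)=+1; (−1)^{3·2·5}·(-1)^2·(+1)^3 = +1.
v=37: a=37^3·(≡8), b=37^4·(≡30) mod 37; (8|37)=-1, (30|37)=+1; (−1)^{3·4·18}·(-1)^4·(+1)^3 = +1.
v=29: a=29^4·(≡7), b=29^3·(≡11) mod 29; (7|29)=+1, (11|29)=-1; (−1)^{4·3·14}·(+1)^3·(-1)^4 = +1.
v=5: a=5^4·(≡4), b=5^2·(≡1) mod 5; (4|5)=+1, (1|5)=+1; (−1)^{4·2·2}·(+1)^2·(+1)^4 = +1.
|Ram(-11962951, 1031849)| = 2, even; anisotropic at {7, 13}.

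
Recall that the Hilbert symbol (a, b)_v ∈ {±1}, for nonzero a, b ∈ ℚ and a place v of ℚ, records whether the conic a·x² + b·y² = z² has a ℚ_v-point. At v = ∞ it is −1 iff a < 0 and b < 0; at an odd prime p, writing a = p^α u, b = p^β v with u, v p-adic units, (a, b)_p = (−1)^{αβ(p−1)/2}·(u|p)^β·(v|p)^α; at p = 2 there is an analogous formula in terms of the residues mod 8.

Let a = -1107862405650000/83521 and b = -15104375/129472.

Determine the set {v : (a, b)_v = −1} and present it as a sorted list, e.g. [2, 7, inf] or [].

[2, 7, 11, inf]

(a, b) ≡ (-1365, -1001) mod (ℚ^×)²; places V = {2, 3, 5, 7, 11, 13, 17, ∞}.
(a,b)_11: α=2, u≡7; β=1, v≡8 (mod 11); (7|11)=-1, (8|11)=-1; sign (−1)^0·-1^1·-1^2 = -1.
(a,b)_2: α=4, β=-6; u≡3, v≡7 (mod 8); ε(u)ε(v)=1·1, αω(v)=4·0, βω(u)=-6·1; sum ≡ 1  ⇒  -1.
(a,b)_3: α=5, u≡1; β=0, v≡1 (mod 3); (1|3)=+1, (1|3)=+1; sign (−1)^0·+1^0·+1^5 = +1.
(a,b)_∞: sgn(-1365)=−, sgn(-1001)=−, so -1.
(a,b)_13: α=3, u≡12; β=3, v≡3 (mod 13); (12|13)=+1, (3|13)=+1; sign (−1)^0·+1^3·+1^3 = +1.
(a,b)_7: α=3, u≡1; β=-1, v≡4 (mod 7); (1|7)=+1, (4|7)=+1; sign (−1)^1·+1^-1·+1^3 = -1.
(a,b)_5: α=5, u≡2; β=4, v≡4 (mod 5); (2|5)=-1, (4|5)=+1; sign (−1)^0·-1^4·+1^5 = +1.
(a,b)_17: α=-4, u≡14; β=-2, v≡1 (mod 17); (14|17)=-1, (1|17)=+1; sign (−1)^0·-1^-2·+1^-4 = +1.
Ram(-1365, -1001) = {2, 7, 11, ∞}; no ℚ_2-point on the conic.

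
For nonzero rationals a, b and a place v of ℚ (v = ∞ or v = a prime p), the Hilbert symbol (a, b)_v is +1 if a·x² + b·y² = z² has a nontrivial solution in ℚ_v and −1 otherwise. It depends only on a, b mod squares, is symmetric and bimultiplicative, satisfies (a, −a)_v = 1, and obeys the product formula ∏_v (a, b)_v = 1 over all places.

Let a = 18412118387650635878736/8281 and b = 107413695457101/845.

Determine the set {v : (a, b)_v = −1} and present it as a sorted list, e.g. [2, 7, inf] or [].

Mod squares: a ≡ 82861, b ≡ 120745. Check v ∈ {∞, 2, 3, 5, 7, 11, 13, 19, 31, 41, 43, 47}.
v=3: a=3^4·(≡1), b=3^2·(≡1) mod 3; (1|3)=+1, (1|3)=+1; (−1)^{4·2·1}·(+1)^2·(+1)^4 = +1.
v=41: a=41^1·(≡14), b=41^1·(≡11) mod 41; (14|41)=-1, (11|41)=-1; (−1)^{1·1·20}·(-1)^1·(-1)^1 = +1.
v=∞: 82861 > 0 and 120745 > 0  ⇒  (a,b)_∞ = +1.
v=19: a=19^2·(≡15), b=19^1·(≡17) mod 19; (15|19)=-1, (17|19)=+1; (−1)^{2·1·9}·(-1)^1·(+1)^2 = -1.
v=11: a=11^2·(≡1), b=11^2·(≡3) mod 11; (1|11)=+1, (3|11)=+1; (−1)^{2·2·5}·(+1)^2·(+1)^2 = +1.
v=2: v_2(a)=4, v_2(b)=0; units ≡ 5, 1 (mod 8); ε·ε+αω+βω = 0·0+4·0+0·1 ≡ 0  ⇒  (a,b)_2 = +1.
v=7: a=7^-2·(≡2), b=7^0·(≡1) mod 7; (2|7)=+1, (1|7)=+1; (−1)^{-2·0·3}·(+1)^0·(+1)^-2 = +1.
v=43: a=43^3·(≡35), b=43^2·(≡36) mod 43; (35|43)=+1, (36|43)=+1; (−1)^{3·2·21}·(+1)^2·(+1)^3 = +1.
v=13: a=13^-2·(≡9), b=13^-2·(≡4) mod 13; (9|13)=+1, (4|13)=+1; (−1)^{-2·-2·6}·(+1)^-2·(+1)^-2 = +1.
v=31: a=31^2·(≡30), b=31^1·(≡10) mod 31; (30|31)=-1, (10|31)=+1; (−1)^{2·1·15}·(-1)^1·(+1)^2 = -1.
v=47: a=47^3·(≡1), b=47^2·(≡24) mod 47; (1|47)=+1, (24|47)=+1; (−1)^{3·2·23}·(+1)^2·(+1)^3 = +1.
v=5: a=5^0·(≡1), b=5^-1·(≡4) mod 5; (1|5)=+1, (4|5)=+1; (−1)^{0·-1·2}·(+1)^-1·(+1)^0 = +1.
(82861, 120745 / ℚ) ramifies at {19, 31}: a division algebra.

[19, 31]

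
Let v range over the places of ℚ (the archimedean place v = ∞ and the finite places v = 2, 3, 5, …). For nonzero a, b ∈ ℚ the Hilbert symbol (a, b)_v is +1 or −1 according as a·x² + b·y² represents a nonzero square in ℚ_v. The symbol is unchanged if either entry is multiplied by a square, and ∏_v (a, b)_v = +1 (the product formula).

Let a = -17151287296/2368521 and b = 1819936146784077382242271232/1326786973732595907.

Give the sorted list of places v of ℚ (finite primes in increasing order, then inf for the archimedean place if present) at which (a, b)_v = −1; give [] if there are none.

[2, 3, 11, 13]

(a, b) ≡ (-286, 429) mod (ℚ^×)²; places V = {2, 3, 7, 11, 13, 19, ∞}.
(a,b)_13: α=1, u≡1; β=5, v≡5 (mod 13); (1|13)=+1, (5|13)=-1; sign (−1)^0·+1^5·-1^1 = -1.
(a,b)_7: α=0, u≡4; β=-2, v≡2 (mod 7); (4|7)=+1, (2|7)=+1; sign (−1)^0·+1^-2·+1^0 = +1.
(a,b)_19: α=-2, u≡2; β=-8, v≡17 (mod 19); (2|19)=-1, (17|19)=+1; sign (−1)^0·-1^-8·+1^-2 = +1.
(a,b)_11: α=5, u≡6; β=11, v≡7 (mod 11); (6|11)=-1, (7|11)=-1; sign (−1)^1·-1^11·-1^5 = -1.
(a,b)_3: α=-8, u≡2; β=-13, v≡2 (mod 3); (2|3)=-1, (2|3)=-1; sign (−1)^0·-1^-13·-1^-8 = -1.
(a,b)_∞: sgn(-286)=−, sgn(429)=+, so +1.
(a,b)_2: α=13, β=34; u≡1, v≡5 (mod 8); ε(u)ε(v)=0·0, αω(v)=13·1, βω(u)=34·0; sum ≡ 1  ⇒  -1.
Ram(-286, 429) = {2, 3, 11, 13}; no ℚ_2-point on the conic.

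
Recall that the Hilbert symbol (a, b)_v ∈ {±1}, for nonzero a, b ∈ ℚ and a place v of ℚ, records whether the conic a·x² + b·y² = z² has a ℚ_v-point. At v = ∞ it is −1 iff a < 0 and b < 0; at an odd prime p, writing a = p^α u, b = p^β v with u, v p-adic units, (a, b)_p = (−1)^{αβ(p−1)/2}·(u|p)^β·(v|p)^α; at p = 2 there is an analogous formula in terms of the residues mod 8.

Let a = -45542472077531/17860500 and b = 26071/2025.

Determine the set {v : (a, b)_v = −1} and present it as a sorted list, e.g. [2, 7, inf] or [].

[13, 31]

Mod squares: a ≡ -953095, b ≡ 31. Check v ∈ {∞, 2, 3, 5, 7, 11, 13, 29, 31, 41, 43}.
v=7: a=7^-2·(≡4), b=7^0·(≡5) mod 7; (4|7)=+1, (5|7)=-1; (−1)^{-2·0·3}·(+1)^0·(-1)^-2 = +1.
v=31: a=31^1·(≡18), b=31^1·(≡19) mod 31; (18|31)=+1, (19|31)=+1; (−1)^{1·1·15}·(+1)^1·(+1)^1 = -1.
v=2: v_2(a)=-2, v_2(b)=0; units ≡ 1, 7 (mod 8); ε·ε+αω+βω = 0·1+-2·0+0·0 ≡ 0  ⇒  (a,b)_2 = +1.
v=43: a=43^1·(≡6), b=43^0·(≡14) mod 43; (6|43)=+1, (14|43)=+1; (−1)^{1·0·21}·(+1)^0·(+1)^1 = +1.
v=13: a=13^3·(≡11), b=13^0·(≡11) mod 13; (11|13)=-1, (11|13)=-1; (−1)^{3·0·6}·(-1)^0·(-1)^3 = -1.
v=5: a=5^-3·(≡1), b=5^-2·(≡1) mod 5; (1|5)=+1, (1|5)=+1; (−1)^{-3·-2·2}·(+1)^-2·(+1)^-3 = +1.
v=29: a=29^2·(≡15), b=29^2·(≡17) mod 29; (15|29)=-1, (17|29)=-1; (−1)^{2·2·14}·(-1)^2·(-1)^2 = +1.
v=∞: -953095 < 0 and 31 > 0  ⇒  (a,b)_∞ = +1.
v=11: a=11^1·(≡8), b=11^0·(≡1) mod 11; (8|11)=-1, (1|11)=+1; (−1)^{1·0·5}·(-1)^0·(+1)^1 = +1.
v=41: a=41^2·(≡33), b=41^0·(≡33) mod 41; (33|41)=+1, (33|41)=+1; (−1)^{2·0·20}·(+1)^0·(+1)^2 = +1.
v=3: a=3^-6·(≡2), b=3^-4·(≡1) mod 3; (2|3)=-1, (1|3)=+1; (−1)^{-6·-4·1}·(-1)^-4·(+1)^-6 = +1.
(-953095, 31 / ℚ) ramifies at {13, 31}: a division algebra.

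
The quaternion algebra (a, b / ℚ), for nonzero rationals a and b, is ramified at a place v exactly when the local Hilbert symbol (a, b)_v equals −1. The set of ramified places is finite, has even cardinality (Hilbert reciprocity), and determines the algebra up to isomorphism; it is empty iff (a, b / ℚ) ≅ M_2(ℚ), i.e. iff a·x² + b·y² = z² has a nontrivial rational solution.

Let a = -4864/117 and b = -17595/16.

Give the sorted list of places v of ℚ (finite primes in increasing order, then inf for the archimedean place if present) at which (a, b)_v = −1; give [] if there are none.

[5, 13, 19, inf]

(a, b) ≡ (-247, -1955) mod (ℚ^×)²; places V = {2, 3, 5, 13, 17, 19, 23, ∞}.
(a,b)_2: α=8, β=-4; u≡1, v≡5 (mod 8); ε(u)ε(v)=0·0, αω(v)=8·1, βω(u)=-4·0; sum ≡ 0  ⇒  +1.
(a,b)_17: α=0, u≡1; β=1, v≡15 (mod 17); (1|17)=+1, (15|17)=+1; sign (−1)^0·+1^1·+1^0 = +1.
(a,b)_∞: sgn(-247)=−, sgn(-1955)=−, so -1.
(a,b)_3: α=-2, u≡2; β=2, v≡1 (mod 3); (2|3)=-1, (1|3)=+1; sign (−1)^0·-1^2·+1^-2 = +1.
(a,b)_13: α=-1, u≡7; β=0, v≡11 (mod 13); (7|13)=-1, (11|13)=-1; sign (−1)^0·-1^0·-1^-1 = -1.
(a,b)_19: α=1, u≡16; β=0, v≡13 (mod 19); (16|19)=+1, (13|19)=-1; sign (−1)^0·+1^0·-1^1 = -1.
(a,b)_23: α=0, u≡6; β=1, v≡14 (mod 23); (6|23)=+1, (14|23)=-1; sign (−1)^0·+1^1·-1^0 = +1.
(a,b)_5: α=0, u≡3; β=1, v≡1 (mod 5); (3|5)=-1, (1|5)=+1; sign (−1)^0·-1^1·+1^0 = -1.
|Ram(-247, -1955)| = 4, even; anisotropic at {5, 13, 19, ∞}.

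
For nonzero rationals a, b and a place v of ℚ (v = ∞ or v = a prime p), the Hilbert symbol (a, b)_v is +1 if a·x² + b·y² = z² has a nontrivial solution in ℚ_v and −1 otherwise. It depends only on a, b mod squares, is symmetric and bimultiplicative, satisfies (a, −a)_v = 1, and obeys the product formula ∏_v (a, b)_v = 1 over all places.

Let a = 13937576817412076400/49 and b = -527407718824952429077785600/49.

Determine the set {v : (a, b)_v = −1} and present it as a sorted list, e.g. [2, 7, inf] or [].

(a, b) ≡ (99671, -289731) mod (ℚ^×)²; places V = {2, 3, 5, 7, 11, 13, 17, 19, 23, 41, ∞}.
(a,b)_2: α=4, β=10; u≡7, v≡5 (mod 8); ε(u)ε(v)=1·0, αω(v)=4·1, βω(u)=10·0; sum ≡ 0  ⇒  +1.
(a,b)_41: α=3, u≡30; β=4, v≡5 (mod 41); (30|41)=-1, (5|41)=+1; sign (−1)^0·-1^4·+1^3 = +1.
(a,b)_∞: sgn(99671)=+, sgn(-289731)=−, so +1.
(a,b)_19: α=2, u≡1; β=3, v≡2 (mod 19); (1|19)=+1, (2|19)=-1; sign (−1)^0·+1^3·-1^2 = +1.
(a,b)_13: α=1, u≡3; β=1, v≡11 (mod 13); (3|13)=+1, (11|13)=-1; sign (−1)^0·+1^1·-1^1 = -1.
(a,b)_23: α=2, u≡16; β=3, v≡15 (mod 23); (16|23)=+1, (15|23)=-1; sign (−1)^0·+1^3·-1^2 = +1.
(a,b)_17: α=1, u≡9; β=1, v≡2 (mod 17); (9|17)=+1, (2|17)=+1; sign (−1)^0·+1^1·+1^1 = +1.
(a,b)_7: α=-2, u≡5; β=-2, v≡5 (mod 7); (5|7)=-1, (5|7)=-1; sign (−1)^0·-1^-2·-1^-2 = +1.
(a,b)_5: α=2, u≡4; β=2, v≡4 (mod 5); (4|5)=+1, (4|5)=+1; sign (−1)^0·+1^2·+1^2 = +1.
(a,b)_11: α=3, u≡6; β=4, v≡5 (mod 11); (6|11)=-1, (5|11)=+1; sign (−1)^0·-1^4·+1^3 = +1.
(a,b)_3: α=2, u≡2; β=3, v≡2 (mod 3); (2|3)=-1, (2|3)=-1; sign (−1)^0·-1^3·-1^2 = -1.
Ram(99671, -289731) = {3, 13}; no ℚ_3-point on the conic.

[3, 13]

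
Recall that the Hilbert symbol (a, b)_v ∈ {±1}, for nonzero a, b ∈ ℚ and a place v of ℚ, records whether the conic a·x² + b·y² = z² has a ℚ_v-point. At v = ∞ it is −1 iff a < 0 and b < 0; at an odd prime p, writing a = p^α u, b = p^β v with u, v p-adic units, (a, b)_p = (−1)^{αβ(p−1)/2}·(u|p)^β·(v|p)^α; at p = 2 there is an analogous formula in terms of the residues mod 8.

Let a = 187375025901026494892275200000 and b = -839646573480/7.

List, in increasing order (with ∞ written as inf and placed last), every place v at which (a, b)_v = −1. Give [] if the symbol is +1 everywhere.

(a, b) ≡ (1495, -887110) mod (ℚ^×)²; places V = {2, 3, 5, 7, 11, 13, 19, 23, 29, ∞}.
(a,b)_5: α=5, u≡4; β=1, v≡2 (mod 5); (4|5)=+1, (2|5)=-1; sign (−1)^0·+1^1·-1^5 = -1.
(a,b)_19: α=2, u≡3; β=1, v≡2 (mod 19); (3|19)=-1, (2|19)=-1; sign (−1)^0·-1^1·-1^2 = -1.
(a,b)_7: α=0, u≡1; β=-1, v≡6 (mod 7); (1|7)=+1, (6|7)=-1; sign (−1)^0·+1^-1·-1^0 = +1.
(a,b)_3: α=6, u≡1; β=4, v≡2 (mod 3); (1|3)=+1, (2|3)=-1; sign (−1)^0·+1^4·-1^6 = +1.
(a,b)_2: α=12, β=3; u≡7, v≡5 (mod 8); ε(u)ε(v)=1·0, αω(v)=12·1, βω(u)=3·0; sum ≡ 0  ⇒  +1.
(a,b)_∞: sgn(1495)=+, sgn(-887110)=−, so +1.
(a,b)_29: α=2, u≡1; β=1, v≡5 (mod 29); (1|29)=+1, (5|29)=+1; sign (−1)^0·+1^1·+1^2 = +1.
(a,b)_11: α=4, u≡10; β=2, v≡6 (mod 11); (10|11)=-1, (6|11)=-1; sign (−1)^0·-1^2·-1^4 = +1.
(a,b)_23: α=3, u≡22; β=1, v≡9 (mod 23); (22|23)=-1, (9|23)=+1; sign (−1)^1·-1^1·+1^3 = +1.
(a,b)_13: α=5, u≡2; β=2, v≡9 (mod 13); (2|13)=-1, (9|13)=+1; sign (−1)^0·-1^2·+1^5 = +1.
|Ram(1495, -887110)| = 2, even; anisotropic at {5, 19}.

[5, 19]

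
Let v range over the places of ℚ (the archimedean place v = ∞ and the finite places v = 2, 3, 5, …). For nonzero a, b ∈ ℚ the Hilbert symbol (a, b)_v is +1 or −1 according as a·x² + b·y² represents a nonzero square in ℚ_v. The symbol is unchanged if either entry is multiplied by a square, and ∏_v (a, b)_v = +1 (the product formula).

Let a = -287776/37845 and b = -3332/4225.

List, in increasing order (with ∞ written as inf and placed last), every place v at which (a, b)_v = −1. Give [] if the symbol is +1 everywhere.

Mod squares: a ≡ -170, b ≡ -17. Check v ∈ {∞, 2, 3, 5, 7, 13, 17, 23, 29}.
v=17: a=17^1·(≡7), b=17^1·(≡16) mod 17; (7|17)=-1, (16|17)=+1; (−1)^{1·1·8}·(-1)^1·(+1)^1 = -1.
v=∞: -170 < 0 and -17 < 0  ⇒  (a,b)_∞ = -1.
v=13: a=13^0·(≡9), b=13^-2·(≡4) mod 13; (9|13)=+1, (4|13)=+1; (−1)^{0·-2·6}·(+1)^-2·(+1)^0 = +1.
v=7: a=7^0·(≡5), b=7^2·(≡4) mod 7; (5|7)=-1, (4|7)=+1; (−1)^{0·2·3}·(-1)^2·(+1)^0 = +1.
v=2: v_2(a)=5, v_2(b)=2; units ≡ 3, 7 (mod 8); ε·ε+αω+βω = 1·1+5·0+2·1 ≡ 1  ⇒  (a,b)_2 = -1.
v=23: a=23^2·(≡10), b=23^0·(≡16) mod 23; (10|23)=-1, (16|23)=+1; (−1)^{2·0·11}·(-1)^0·(+1)^2 = +1.
v=3: a=3^-2·(≡1), b=3^0·(≡1) mod 3; (1|3)=+1, (1|3)=+1; (−1)^{-2·0·1}·(+1)^0·(+1)^-2 = +1.
v=5: a=5^-1·(≡1), b=5^-2·(≡2) mod 5; (1|5)=+1, (2|5)=-1; (−1)^{-1·-2·2}·(+1)^-2·(-1)^-1 = -1.
v=29: a=29^-2·(≡23), b=29^0·(≡19) mod 29; (23|29)=+1, (19|29)=-1; (−1)^{-2·0·14}·(+1)^0·(-1)^-2 = +1.
|Ram(-170, -17)| = 4, even; anisotropic at {2, 5, 17, ∞}.

[2, 5, 17, inf]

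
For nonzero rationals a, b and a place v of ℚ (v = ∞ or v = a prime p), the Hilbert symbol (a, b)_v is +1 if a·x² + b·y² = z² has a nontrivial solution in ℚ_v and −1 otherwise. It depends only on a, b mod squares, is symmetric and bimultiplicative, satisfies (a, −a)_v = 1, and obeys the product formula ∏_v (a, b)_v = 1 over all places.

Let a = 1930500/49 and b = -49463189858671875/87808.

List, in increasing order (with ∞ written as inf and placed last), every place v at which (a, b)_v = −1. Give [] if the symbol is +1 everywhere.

[3, 5, 7, 11]

Mod squares: a ≡ 2145, b ≡ -1365. Check v ∈ {∞, 2, 3, 5, 7, 11, 13}.
v=2: v_2(a)=2, v_2(b)=-8; units ≡ 1, 3 (mod 8); ε·ε+αω+βω = 0·1+2·1+-8·0 ≡ 0  ⇒  (a,b)_2 = +1.
v=7: a=7^-2·(≡5), b=7^-3·(≡2) mod 7; (5|7)=-1, (2|7)=+1; (−1)^{-2·-3·3}·(-1)^-3·(+1)^-2 = -1.
v=3: a=3^3·(≡1), b=3^9·(≡1) mod 3; (1|3)=+1, (1|3)=+1; (−1)^{3·9·1}·(+1)^9·(+1)^3 = -1.
v=11: a=11^1·(≡10), b=11^4·(≡6) mod 11; (10|11)=-1, (6|11)=-1; (−1)^{1·4·5}·(-1)^4·(-1)^1 = -1.
v=5: a=5^3·(≡1), b=5^7·(≡3) mod 5; (1|5)=+1, (3|5)=-1; (−1)^{3·7·2}·(+1)^7·(-1)^3 = -1.
v=∞: 2145 > 0 and -1365 < 0  ⇒  (a,b)_∞ = +1.
v=13: a=13^1·(≡4), b=13^3·(≡9) mod 13; (4|13)=+1, (9|13)=+1; (−1)^{1·3·6}·(+1)^3·(+1)^1 = +1.
Ram(2145, -1365) = {3, 5, 7, 11}; no ℚ_3-point on the conic.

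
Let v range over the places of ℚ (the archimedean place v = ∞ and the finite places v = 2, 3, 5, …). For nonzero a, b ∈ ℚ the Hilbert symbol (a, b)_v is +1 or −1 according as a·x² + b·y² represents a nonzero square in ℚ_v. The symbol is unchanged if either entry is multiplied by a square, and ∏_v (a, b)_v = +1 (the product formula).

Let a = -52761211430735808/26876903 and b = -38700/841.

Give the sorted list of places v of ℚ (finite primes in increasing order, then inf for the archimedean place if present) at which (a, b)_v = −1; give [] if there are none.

[3, 37, 43, inf]

Mod squares: a ≡ -1207569, b ≡ -43. Check v ∈ {∞, 2, 3, 5, 7, 11, 13, 17, 23, 29, 37, 43, 47}.
v=5: a=5^0·(≡4), b=5^2·(≡2) mod 5; (4|5)=+1, (2|5)=-1; (−1)^{0·2·2}·(+1)^2·(-1)^0 = +1.
v=17: a=17^2·(≡16), b=17^0·(≡16) mod 17; (16|17)=+1, (16|17)=+1; (−1)^{2·0·8}·(+1)^0·(+1)^2 = +1.
v=3: a=3^9·(≡2), b=3^2·(≡2) mod 3; (2|3)=-1, (2|3)=-1; (−1)^{9·2·1}·(-1)^2·(-1)^9 = -1.
v=47: a=47^-2·(≡17), b=47^0·(≡32) mod 47; (17|47)=+1, (32|47)=+1; (−1)^{-2·0·23}·(+1)^0·(+1)^-2 = +1.
v=43: a=43^1·(≡33), b=43^1·(≡27) mod 43; (33|43)=-1, (27|43)=-1; (−1)^{1·1·21}·(-1)^1·(-1)^1 = -1.
v=29: a=29^0·(≡28), b=29^-2·(≡15) mod 29; (28|29)=+1, (15|29)=-1; (−1)^{0·-2·14}·(+1)^-2·(-1)^0 = +1.
v=13: a=13^2·(≡12), b=13^0·(≡3) mod 13; (12|13)=+1, (3|13)=+1; (−1)^{2·0·6}·(+1)^0·(+1)^2 = +1.
v=23: a=23^-3·(≡6), b=23^0·(≡6) mod 23; (6|23)=+1, (6|23)=+1; (−1)^{-3·0·11}·(+1)^0·(+1)^-3 = +1.
v=11: a=11^1·(≡3), b=11^0·(≡4) mod 11; (3|11)=+1, (4|11)=+1; (−1)^{1·0·5}·(+1)^0·(+1)^1 = +1.
v=37: a=37^1·(≡28), b=37^0·(≡22) mod 37; (28|37)=+1, (22|37)=-1; (−1)^{1·0·18}·(+1)^0·(-1)^1 = -1.
v=∞: -1207569 < 0 and -43 < 0  ⇒  (a,b)_∞ = -1.
v=2: v_2(a)=6, v_2(b)=2; units ≡ 7, 5 (mod 8); ε·ε+αω+βω = 1·0+6·1+2·0 ≡ 0  ⇒  (a,b)_2 = +1.
v=7: a=7^2·(≡4), b=7^0·(≡3) mod 7; (4|7)=+1, (3|7)=-1; (−1)^{2·0·3}·(+1)^0·(-1)^2 = +1.
Ram(-1207569, -43) = {3, 37, 43, ∞}; no ℚ_3-point on the conic.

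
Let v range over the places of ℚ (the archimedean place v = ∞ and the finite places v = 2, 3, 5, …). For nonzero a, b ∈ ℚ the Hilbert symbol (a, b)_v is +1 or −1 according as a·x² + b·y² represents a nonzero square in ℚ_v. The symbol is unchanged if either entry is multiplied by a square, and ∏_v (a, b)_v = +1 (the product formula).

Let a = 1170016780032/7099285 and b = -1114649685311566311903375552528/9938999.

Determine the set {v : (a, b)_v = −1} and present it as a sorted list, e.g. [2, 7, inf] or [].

[5, 23]

Mod squares: a ≡ 119569755, b ≡ -1508087. Check v ∈ {∞, 2, 3, 5, 7, 17, 19, 23, 29, 37}.
v=7: a=7^0·(≡4), b=7^-1·(≡3) mod 7; (4|7)=+1, (3|7)=-1; (−1)^{0·-1·3}·(+1)^-1·(-1)^0 = +1.
v=∞: 119569755 > 0 and -1508087 < 0  ⇒  (a,b)_∞ = +1.
v=23: a=23^1·(≡2), b=23^3·(≡13) mod 23; (2|23)=+1, (13|23)=+1; (−1)^{1·3·11}·(+1)^3·(+1)^1 = -1.
v=37: a=37^1·(≡20), b=37^2·(≡27) mod 37; (20|37)=-1, (27|37)=+1; (−1)^{1·2·18}·(-1)^2·(+1)^1 = +1.
v=3: a=3^3·(≡1), b=3^12·(≡1) mod 3; (1|3)=+1, (1|3)=+1; (−1)^{3·12·1}·(+1)^12·(+1)^3 = +1.
v=29: a=29^1·(≡4), b=29^3·(≡20) mod 29; (4|29)=+1, (20|29)=+1; (−1)^{1·3·14}·(+1)^3·(+1)^1 = +1.
v=2: v_2(a)=8, v_2(b)=4; units ≡ 3, 1 (mod 8); ε·ε+αω+βω = 1·0+8·0+4·1 ≡ 0  ⇒  (a,b)_2 = +1.
v=19: a=19^3·(≡18), b=19^9·(≡9) mod 19; (18|19)=-1, (9|19)=+1; (−1)^{3·9·9}·(-1)^9·(+1)^3 = +1.
v=17: a=17^-5·(≡5), b=17^-5·(≡5) mod 17; (5|17)=-1, (5|17)=-1; (−1)^{-5·-5·8}·(-1)^-5·(-1)^-5 = +1.
v=5: a=5^-1·(≡1), b=5^0·(≡3) mod 5; (1|5)=+1, (3|5)=-1; (−1)^{-1·0·2}·(+1)^0·(-1)^-1 = -1.
(119569755, -1508087 / ℚ) ramifies at {5, 23}: a division algebra.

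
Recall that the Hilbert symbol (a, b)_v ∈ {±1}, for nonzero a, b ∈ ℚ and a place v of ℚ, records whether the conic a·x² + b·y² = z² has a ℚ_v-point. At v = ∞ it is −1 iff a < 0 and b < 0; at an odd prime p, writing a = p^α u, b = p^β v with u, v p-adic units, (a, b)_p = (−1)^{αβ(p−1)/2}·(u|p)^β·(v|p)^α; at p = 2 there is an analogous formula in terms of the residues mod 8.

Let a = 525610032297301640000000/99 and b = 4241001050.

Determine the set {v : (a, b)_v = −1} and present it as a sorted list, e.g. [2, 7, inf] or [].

(a, b) ≡ (24310, 169640042) mod (ℚ^×)²; places V = {2, 3, 5, 11, 13, 17, 23, 37, 41, ∞}.
(a,b)_13: α=3, u≡8; β=1, v≡10 (mod 13); (8|13)=-1, (10|13)=+1; sign (−1)^0·-1^1·+1^3 = -1.
(a,b)_37: α=2, u≡7; β=1, v≡16 (mod 37); (7|37)=+1, (16|37)=+1; sign (−1)^0·+1^1·+1^2 = +1.
(a,b)_23: α=2, u≡10; β=1, v≡5 (mod 23); (10|23)=-1, (5|23)=-1; sign (−1)^0·-1^1·-1^2 = -1.
(a,b)_2: α=9, β=1; u≡3, v≡5 (mod 8); ε(u)ε(v)=1·0, αω(v)=9·1, βω(u)=1·1; sum ≡ 0  ⇒  +1.
(a,b)_5: α=7, u≡3; β=2, v≡2 (mod 5); (3|5)=-1, (2|5)=-1; sign (−1)^0·-1^2·-1^7 = -1.
(a,b)_3: α=-2, u≡1; β=0, v≡2 (mod 3); (1|3)=+1, (2|3)=-1; sign (−1)^0·+1^0·-1^-2 = +1.
(a,b)_41: α=2, u≡11; β=1, v≡27 (mod 41); (11|41)=-1, (27|41)=-1; sign (−1)^0·-1^1·-1^2 = -1.
(a,b)_11: α=-1, u≡2; β=1, v≡5 (mod 11); (2|11)=-1, (5|11)=+1; sign (−1)^1·-1^1·+1^-1 = +1.
(a,b)_∞: sgn(24310)=+, sgn(169640042)=+, so +1.
(a,b)_17: α=3, u≡8; β=1, v≡2 (mod 17); (8|17)=+1, (2|17)=+1; sign (−1)^0·+1^1·+1^3 = +1.
(24310, 169640042 / ℚ) ramifies at {5, 13, 23, 41}: a division algebra.

[5, 13, 23, 41]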